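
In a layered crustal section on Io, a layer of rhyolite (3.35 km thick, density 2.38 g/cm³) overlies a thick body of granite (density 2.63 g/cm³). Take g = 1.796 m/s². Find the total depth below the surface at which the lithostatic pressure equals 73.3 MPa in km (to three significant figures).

15.8 km

Pressure at base of upper layers: 2380×1.796×3350 = 1.432×10^7 Pa = 14.32 MPa
Remaining pressure to be supplied by granite: 7.330×10^7 − 1.432×10^7 = 5.898×10^7 Pa
Additional depth in granite = 5.898×10^7 Pa / (2630 kg/m³ × 1.796 m/s²) = 12487 m
Total depth = 3350 m + 12487 m = 15837 m
= 15.837 km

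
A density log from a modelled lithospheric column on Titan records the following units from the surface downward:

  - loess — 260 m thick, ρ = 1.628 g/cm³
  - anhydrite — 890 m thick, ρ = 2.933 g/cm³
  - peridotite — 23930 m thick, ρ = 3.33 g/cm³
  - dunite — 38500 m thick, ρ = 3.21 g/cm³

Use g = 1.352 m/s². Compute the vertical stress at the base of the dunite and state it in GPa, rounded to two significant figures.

loess: 1628 kg/m³ × 1.352 m/s² × 260 m = 5.723×10^5 Pa = 5.723×10^-4 GPa
anhydrite: 2933 kg/m³ × 1.352 m/s² × 890 m = 3.529×10^6 Pa = 3.529×10^-3 GPa
peridotite: 3330 kg/m³ × 1.352 m/s² × 23930 m = 1.077×10^8 Pa = 0.1077 GPa
dunite: 3210 kg/m³ × 1.352 m/s² × 38500 m = 1.671×10^8 Pa = 0.1671 GPa
Total = 5.723×10^-4 + 3.529×10^-3 + 0.1077 + 0.1671 = 0.27893 GPa

0.28 GPa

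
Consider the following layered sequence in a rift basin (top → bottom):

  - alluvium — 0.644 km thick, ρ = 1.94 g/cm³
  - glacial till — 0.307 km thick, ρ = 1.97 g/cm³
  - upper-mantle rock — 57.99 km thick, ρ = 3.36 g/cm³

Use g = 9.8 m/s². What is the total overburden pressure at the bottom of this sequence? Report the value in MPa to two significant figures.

1900 MPa

alluvium: 1940 kg/m³ × 9.8 m/s² × 644 m = 1.224×10^7 Pa = 12.24 MPa
glacial till: 1970 kg/m³ × 9.8 m/s² × 307 m = 5.927×10^6 Pa = 5.927 MPa
upper-mantle rock: 3360 kg/m³ × 9.8 m/s² × 57990 m = 1.909×10^9 Pa = 1909 MPa
Total = 12.24 + 5.927 + 1909 = 1927.7 MPa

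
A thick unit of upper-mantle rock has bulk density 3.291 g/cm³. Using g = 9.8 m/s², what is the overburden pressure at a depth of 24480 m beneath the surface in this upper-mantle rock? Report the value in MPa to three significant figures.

upper-mantle rock: 3291 kg/m³ × 9.8 m/s² × 24480 m = 7.895×10^8 Pa = 789.5 MPa

790 MPa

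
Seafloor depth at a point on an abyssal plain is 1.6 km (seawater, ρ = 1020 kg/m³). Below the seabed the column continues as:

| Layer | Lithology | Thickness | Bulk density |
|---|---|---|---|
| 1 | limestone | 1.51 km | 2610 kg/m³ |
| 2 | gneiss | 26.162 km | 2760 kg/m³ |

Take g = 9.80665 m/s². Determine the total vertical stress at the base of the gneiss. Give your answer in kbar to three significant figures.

7.63 kbar

seawater: 1020 kg/m³ × 9.80665 m/s² × 1600 m = 1.600×10^7 Pa = 0.1600 kbar
limestone: 2610 kg/m³ × 9.80665 m/s² × 1510 m = 3.865×10^7 Pa = 0.3865 kbar
gneiss: 2760 kg/m³ × 9.80665 m/s² × 26162 m = 7.081×10^8 Pa = 7.081 kbar
Total = 0.1600 + 0.3865 + 7.081 = 7.6276 kbar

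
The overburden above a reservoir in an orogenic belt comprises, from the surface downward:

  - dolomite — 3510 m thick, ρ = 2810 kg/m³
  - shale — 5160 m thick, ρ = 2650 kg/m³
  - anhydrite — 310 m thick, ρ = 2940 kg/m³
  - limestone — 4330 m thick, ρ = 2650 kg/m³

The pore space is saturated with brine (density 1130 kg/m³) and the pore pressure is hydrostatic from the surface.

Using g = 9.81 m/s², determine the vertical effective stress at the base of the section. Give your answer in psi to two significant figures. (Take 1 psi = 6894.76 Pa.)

30000 psi

Overburden (lithostatic) stress σ_v:
dolomite: 2810 kg/m³ × 9.81 m/s² × 3510 m = 9.676×10^7 Pa = 96.76 MPa
shale: 2650 kg/m³ × 9.81 m/s² × 5160 m = 1.341×10^8 Pa = 134.1 MPa
anhydrite: 2940 kg/m³ × 9.81 m/s² × 310 m = 8.941×10^6 Pa = 8.941 MPa
limestone: 2650 kg/m³ × 9.81 m/s² × 4330 m = 1.126×10^8 Pa = 112.6 MPa
Total = 96.76 + 134.1 + 8.941 + 112.6 = 352.40 MPa
Pore pressure P_p = 1130 kg/m³ × 9.81 m/s² × 13310 m = 1.475×10^8 Pa = 147.5 MPa
Effective stress σ' = σ_v − P_p = 352.4 − 147.5 = 204.86 MPa = 29712 psi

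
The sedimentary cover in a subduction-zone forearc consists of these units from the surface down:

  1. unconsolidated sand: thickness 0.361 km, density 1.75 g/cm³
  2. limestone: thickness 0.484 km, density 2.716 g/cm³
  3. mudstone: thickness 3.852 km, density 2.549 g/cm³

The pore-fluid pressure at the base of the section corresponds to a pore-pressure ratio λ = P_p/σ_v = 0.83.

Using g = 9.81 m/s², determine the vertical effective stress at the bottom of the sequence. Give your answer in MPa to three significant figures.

Overburden (lithostatic) stress σ_v:
unconsolidated sand: 1750 kg/m³ × 9.81 m/s² × 361 m = 6.197×10^6 Pa = 6.197 MPa
limestone: 2716 kg/m³ × 9.81 m/s² × 484 m = 1.290×10^7 Pa = 12.90 MPa
mudstone: 2549 kg/m³ × 9.81 m/s² × 3852 m = 9.632×10^7 Pa = 96.32 MPa
Total = 6.197 + 12.90 + 96.32 = 115.42 MPa
Pore pressure P_p = λ·σ_v = 0.83 × 115.4 MPa = 95.79 MPa
Effective stress σ' = σ_v − P_p = 115.4 − 95.79 = 19.621 MPa

19.6 MPa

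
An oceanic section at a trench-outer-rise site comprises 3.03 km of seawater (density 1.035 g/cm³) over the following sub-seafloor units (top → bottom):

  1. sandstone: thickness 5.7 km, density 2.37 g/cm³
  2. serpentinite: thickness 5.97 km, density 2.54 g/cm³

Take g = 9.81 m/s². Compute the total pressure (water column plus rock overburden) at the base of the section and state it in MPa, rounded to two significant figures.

seawater: 1035 kg/m³ × 9.81 m/s² × 3030 m = 3.076×10^7 Pa = 30.76 MPa
sandstone: 2370 kg/m³ × 9.81 m/s² × 5700 m = 1.325×10^8 Pa = 132.5 MPa
serpentinite: 2540 kg/m³ × 9.81 m/s² × 5970 m = 1.488×10^8 Pa = 148.8 MPa
Total = 30.76 + 132.5 + 148.8 = 312.04 MPa

310 MPa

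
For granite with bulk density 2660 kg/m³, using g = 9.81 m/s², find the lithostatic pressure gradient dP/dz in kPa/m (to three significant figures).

dP/dz = ρg = 2660 kg/m³ × 9.81 m/s² = 26095 Pa/m
= 26095 Pa/m × (1 kPa/m / 1000.0 Pa/m) = 26.095 kPa/m

26.1 kPa/m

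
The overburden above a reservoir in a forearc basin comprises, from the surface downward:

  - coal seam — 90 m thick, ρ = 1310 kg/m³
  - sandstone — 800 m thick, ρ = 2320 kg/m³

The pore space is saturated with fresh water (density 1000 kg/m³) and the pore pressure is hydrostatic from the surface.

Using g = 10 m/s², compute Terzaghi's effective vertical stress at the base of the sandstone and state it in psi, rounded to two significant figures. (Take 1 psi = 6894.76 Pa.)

Overburden (lithostatic) stress σ_v:
coal seam: 1310 kg/m³ × 10 m/s² × 90 m = 1.179×10^6 Pa = 1.179 MPa
sandstone: 2320 kg/m³ × 10 m/s² × 800 m = 1.856×10^7 Pa = 18.56 MPa
Total = 1.179 + 18.56 = 19.739 MPa
Pore pressure P_p = 1000 kg/m³ × 10 m/s² × 890 m = 8.900×10^6 Pa = 8.900 MPa
Effective stress σ' = σ_v − P_p = 19.74 − 8.900 = 10.839 MPa = 1572.1 psi

1600 psi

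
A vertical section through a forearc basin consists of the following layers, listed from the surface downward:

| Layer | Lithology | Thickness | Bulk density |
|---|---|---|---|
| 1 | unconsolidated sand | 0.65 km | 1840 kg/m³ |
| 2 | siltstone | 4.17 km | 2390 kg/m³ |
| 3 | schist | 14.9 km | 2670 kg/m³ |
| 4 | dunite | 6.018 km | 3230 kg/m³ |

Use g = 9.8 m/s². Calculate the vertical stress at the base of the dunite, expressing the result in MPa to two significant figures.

690 MPa

unconsolidated sand: 1840 kg/m³ × 9.8 m/s² × 650 m = 1.172×10^7 Pa = 11.72 MPa
siltstone: 2390 kg/m³ × 9.8 m/s² × 4170 m = 9.767×10^7 Pa = 97.67 MPa
schist: 2670 kg/m³ × 9.8 m/s² × 14900 m = 3.899×10^8 Pa = 389.9 MPa
dunite: 3230 kg/m³ × 9.8 m/s² × 6018 m = 1.905×10^8 Pa = 190.5 MPa
Total = 11.72 + 97.67 + 389.9 + 190.5 = 689.76 MPa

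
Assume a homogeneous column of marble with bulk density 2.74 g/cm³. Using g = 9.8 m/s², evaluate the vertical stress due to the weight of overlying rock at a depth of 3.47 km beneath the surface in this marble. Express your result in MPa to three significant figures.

marble: 2740 kg/m³ × 9.8 m/s² × 3470 m = 9.318×10^7 Pa = 93.18 MPa

93.2 MPa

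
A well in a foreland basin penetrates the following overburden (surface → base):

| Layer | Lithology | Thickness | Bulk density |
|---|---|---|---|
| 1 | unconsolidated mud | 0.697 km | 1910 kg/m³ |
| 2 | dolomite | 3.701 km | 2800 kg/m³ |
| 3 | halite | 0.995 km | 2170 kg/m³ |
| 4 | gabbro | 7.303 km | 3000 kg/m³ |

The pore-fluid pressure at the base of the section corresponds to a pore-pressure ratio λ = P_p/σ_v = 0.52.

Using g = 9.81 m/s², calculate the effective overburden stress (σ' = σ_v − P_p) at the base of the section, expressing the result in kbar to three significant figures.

Overburden (lithostatic) stress σ_v:
unconsolidated mud: 1910 kg/m³ × 9.81 m/s² × 697 m = 1.306×10^7 Pa = 13.06 MPa
dolomite: 2800 kg/m³ × 9.81 m/s² × 3701 m = 1.017×10^8 Pa = 101.7 MPa
halite: 2170 kg/m³ × 9.81 m/s² × 995 m = 2.118×10^7 Pa = 21.18 MPa
gabbro: 3000 kg/m³ × 9.81 m/s² × 7303 m = 2.149×10^8 Pa = 214.9 MPa
Total = 13.06 + 101.7 + 21.18 + 214.9 = 350.83 MPa
Pore pressure P_p = λ·σ_v = 0.52 × 350.8 MPa = 182.4 MPa
Effective stress σ' = σ_v − P_p = 350.8 − 182.4 = 168.40 MPa = 1.6840 kbar

1.68 kbar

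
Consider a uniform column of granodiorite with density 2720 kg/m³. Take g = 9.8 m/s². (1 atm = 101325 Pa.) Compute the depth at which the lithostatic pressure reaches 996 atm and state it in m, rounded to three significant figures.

3790 m

h = P/(ρg) = 996 atm / (2720 kg/m³ × 9.8 m/s²) = 1.009×10^8 Pa / 26656 Pa/m = 3786.0 m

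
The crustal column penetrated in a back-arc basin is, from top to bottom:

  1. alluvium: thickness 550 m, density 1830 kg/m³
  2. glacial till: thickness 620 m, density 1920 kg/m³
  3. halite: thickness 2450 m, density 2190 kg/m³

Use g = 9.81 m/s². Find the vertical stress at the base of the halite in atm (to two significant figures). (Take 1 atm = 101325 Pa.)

alluvium: 1830 kg/m³ × 9.81 m/s² × 550 m = 9.874×10^6 Pa = 97.45 atm
glacial till: 1920 kg/m³ × 9.81 m/s² × 620 m = 1.168×10^7 Pa = 115.3 atm
halite: 2190 kg/m³ × 9.81 m/s² × 2450 m = 5.264×10^7 Pa = 519.5 atm
Total = 97.45 + 115.3 + 519.5 = 732.17 atm

730 atm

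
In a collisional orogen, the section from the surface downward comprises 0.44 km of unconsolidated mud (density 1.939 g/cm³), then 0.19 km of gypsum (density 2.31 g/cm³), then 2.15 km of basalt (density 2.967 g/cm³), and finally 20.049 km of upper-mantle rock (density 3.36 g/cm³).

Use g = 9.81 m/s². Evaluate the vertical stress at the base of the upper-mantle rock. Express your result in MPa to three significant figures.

736 MPa

unconsolidated mud: 1939 kg/m³ × 9.81 m/s² × 440 m = 8.369×10^6 Pa = 8.369 MPa
gypsum: 2310 kg/m³ × 9.81 m/s² × 190 m = 4.306×10^6 Pa = 4.306 MPa
basalt: 2967 kg/m³ × 9.81 m/s² × 2150 m = 6.258×10^7 Pa = 62.58 MPa
upper-mantle rock: 3360 kg/m³ × 9.81 m/s² × 20049 m = 6.608×10^8 Pa = 660.8 MPa
Total = 8.369 + 4.306 + 62.58 + 660.8 = 736.10 MPa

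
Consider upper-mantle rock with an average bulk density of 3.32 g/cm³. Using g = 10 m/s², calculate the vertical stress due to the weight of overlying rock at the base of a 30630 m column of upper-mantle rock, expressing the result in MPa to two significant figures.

1000 MPa

upper-mantle rock: 3320 kg/m³ × 10 m/s² × 30630 m = 1.017×10^9 Pa = 1017 MPa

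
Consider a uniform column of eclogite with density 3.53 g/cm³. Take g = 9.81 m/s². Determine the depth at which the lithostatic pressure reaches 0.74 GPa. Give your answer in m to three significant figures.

h = P/(ρg) = 0.74 GPa / (3530 kg/m³ × 9.81 m/s²) = 7.400×10^8 Pa / 34629 Pa/m = 21369 m

21400 m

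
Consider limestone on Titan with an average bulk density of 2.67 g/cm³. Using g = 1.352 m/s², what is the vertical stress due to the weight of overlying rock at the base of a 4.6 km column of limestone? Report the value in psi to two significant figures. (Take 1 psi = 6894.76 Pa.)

limestone: 2670 kg/m³ × 1.352 m/s² × 4600 m = 1.661×10^7 Pa = 2408 psi

2400 psi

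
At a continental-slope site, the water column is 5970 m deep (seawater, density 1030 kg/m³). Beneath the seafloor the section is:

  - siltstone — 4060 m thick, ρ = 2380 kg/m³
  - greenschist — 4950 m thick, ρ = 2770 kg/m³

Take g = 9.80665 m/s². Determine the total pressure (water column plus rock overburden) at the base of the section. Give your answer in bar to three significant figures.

2900 bar

seawater: 1030 kg/m³ × 9.80665 m/s² × 5970 m = 6.030×10^7 Pa = 603.0 bar
siltstone: 2380 kg/m³ × 9.80665 m/s² × 4060 m = 9.476×10^7 Pa = 947.6 bar
greenschist: 2770 kg/m³ × 9.80665 m/s² × 4950 m = 1.345×10^8 Pa = 1345 bar
Total = 603.0 + 947.6 + 1345 = 2895.3 bar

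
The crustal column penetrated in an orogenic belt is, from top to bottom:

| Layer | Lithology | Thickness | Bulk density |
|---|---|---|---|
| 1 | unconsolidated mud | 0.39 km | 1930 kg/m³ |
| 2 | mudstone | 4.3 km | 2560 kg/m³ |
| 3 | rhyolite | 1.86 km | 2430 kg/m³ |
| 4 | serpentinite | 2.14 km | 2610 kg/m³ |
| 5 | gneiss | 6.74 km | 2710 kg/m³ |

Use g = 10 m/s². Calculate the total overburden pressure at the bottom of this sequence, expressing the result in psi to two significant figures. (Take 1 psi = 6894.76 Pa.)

unconsolidated mud: 1930 kg/m³ × 10 m/s² × 390 m = 7.527×10^6 Pa = 1092 psi
mudstone: 2560 kg/m³ × 10 m/s² × 4300 m = 1.101×10^8 Pa = 15966 psi
rhyolite: 2430 kg/m³ × 10 m/s² × 1860 m = 4.520×10^7 Pa = 6555 psi
serpentinite: 2610 kg/m³ × 10 m/s² × 2140 m = 5.585×10^7 Pa = 8101 psi
gneiss: 2710 kg/m³ × 10 m/s² × 6740 m = 1.827×10^8 Pa = 26492 psi
Total = 1092 + 15966 + 6555 + 8101 + 26492 = 58206 psi

58000 psi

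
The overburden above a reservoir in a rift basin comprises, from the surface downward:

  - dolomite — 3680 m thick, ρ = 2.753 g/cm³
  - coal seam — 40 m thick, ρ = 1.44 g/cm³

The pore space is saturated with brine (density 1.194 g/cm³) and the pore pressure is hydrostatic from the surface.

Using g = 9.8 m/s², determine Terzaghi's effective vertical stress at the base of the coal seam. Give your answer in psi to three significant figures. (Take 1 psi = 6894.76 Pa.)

Overburden (lithostatic) stress σ_v:
dolomite: 2753 kg/m³ × 9.8 m/s² × 3680 m = 9.928×10^7 Pa = 99.28 MPa
coal seam: 1440 kg/m³ × 9.8 m/s² × 40 m = 5.645×10^5 Pa = 0.5645 MPa
Total = 99.28 + 0.5645 = 99.849 MPa
Pore pressure P_p = 1194 kg/m³ × 9.8 m/s² × 3720 m = 4.353×10^7 Pa = 43.53 MPa
Effective stress σ' = σ_v − P_p = 99.85 − 43.53 = 56.320 MPa = 8168.6 psi

8170 psi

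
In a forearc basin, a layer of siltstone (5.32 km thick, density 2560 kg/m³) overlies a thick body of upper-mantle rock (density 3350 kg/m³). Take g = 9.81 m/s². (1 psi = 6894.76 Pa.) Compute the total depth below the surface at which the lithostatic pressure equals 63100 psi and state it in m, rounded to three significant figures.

Pressure at base of upper layers: 2560×9.81×5320 = 1.336×10^8 Pa = 19378 psi
Remaining pressure to be supplied by upper-mantle rock: 4.351×10^8 − 1.336×10^8 = 3.015×10^8 Pa
Additional depth in upper-mantle rock = 3.015×10^8 Pa / (3350 kg/m³ × 9.81 m/s²) = 9172.9 m
Total depth = 5320 m + 9172.9 m = 14493 m

14500 m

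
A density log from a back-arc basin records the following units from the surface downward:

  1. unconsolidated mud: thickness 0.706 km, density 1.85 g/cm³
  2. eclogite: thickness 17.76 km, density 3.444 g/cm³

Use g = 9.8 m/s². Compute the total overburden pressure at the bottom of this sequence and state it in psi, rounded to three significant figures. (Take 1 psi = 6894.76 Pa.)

unconsolidated mud: 1850 kg/m³ × 9.8 m/s² × 706 m = 1.280×10^7 Pa = 1856 psi
eclogite: 3444 kg/m³ × 9.8 m/s² × 17760 m = 5.994×10^8 Pa = 86939 psi
Total = 1856 + 86939 = 88795 psi

88800 psi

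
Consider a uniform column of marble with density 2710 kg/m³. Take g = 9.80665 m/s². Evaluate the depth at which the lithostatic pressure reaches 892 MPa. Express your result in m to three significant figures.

h = P/(ρg) = 892 MPa / (2710 kg/m³ × 9.80665 m/s²) = 8.920×10^8 Pa / 26576 Pa/m = 33564 m

33600 m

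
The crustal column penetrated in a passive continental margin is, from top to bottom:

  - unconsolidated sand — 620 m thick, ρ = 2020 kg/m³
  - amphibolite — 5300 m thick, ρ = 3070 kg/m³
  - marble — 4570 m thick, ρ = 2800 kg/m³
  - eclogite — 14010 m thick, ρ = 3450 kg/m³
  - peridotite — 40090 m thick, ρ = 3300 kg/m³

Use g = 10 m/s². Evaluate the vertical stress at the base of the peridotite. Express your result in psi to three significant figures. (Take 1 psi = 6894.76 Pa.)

306000 psi

unconsolidated sand: 2020 kg/m³ × 10 m/s² × 620 m = 1.252×10^7 Pa = 1816 psi
amphibolite: 3070 kg/m³ × 10 m/s² × 5300 m = 1.627×10^8 Pa = 23599 psi
marble: 2800 kg/m³ × 10 m/s² × 4570 m = 1.280×10^8 Pa = 18559 psi
eclogite: 3450 kg/m³ × 10 m/s² × 14010 m = 4.833×10^8 Pa = 70103 psi
peridotite: 3300 kg/m³ × 10 m/s² × 40090 m = 1.323×10^9 Pa = 1.919×10^5 psi
Total = 1816 + 23599 + 18559 + 70103 + 1.919×10^5 = 3.0596×10^5 psi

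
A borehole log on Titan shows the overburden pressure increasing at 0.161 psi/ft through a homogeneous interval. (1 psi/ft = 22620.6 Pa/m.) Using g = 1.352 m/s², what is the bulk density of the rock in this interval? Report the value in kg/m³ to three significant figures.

ρ = (dP/dz)/g = 0.161 psi/ft / 1.352 m/s² = 3641.9 Pa/m / 1.352 m/s² = 2693.7 kg/m³

2690 kg/m³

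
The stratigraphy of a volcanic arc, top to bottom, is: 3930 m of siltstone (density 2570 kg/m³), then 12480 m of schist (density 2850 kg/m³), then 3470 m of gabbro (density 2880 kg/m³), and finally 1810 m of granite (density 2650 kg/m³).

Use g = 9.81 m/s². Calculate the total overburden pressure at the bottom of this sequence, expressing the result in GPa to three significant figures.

siltstone: 2570 kg/m³ × 9.81 m/s² × 3930 m = 9.908×10^7 Pa = 0.09908 GPa
schist: 2850 kg/m³ × 9.81 m/s² × 12480 m = 3.489×10^8 Pa = 0.3489 GPa
gabbro: 2880 kg/m³ × 9.81 m/s² × 3470 m = 9.804×10^7 Pa = 0.09804 GPa
granite: 2650 kg/m³ × 9.81 m/s² × 1810 m = 4.705×10^7 Pa = 0.04705 GPa
Total = 0.09908 + 0.3489 + 0.09804 + 0.04705 = 0.59309 GPa

0.593 GPa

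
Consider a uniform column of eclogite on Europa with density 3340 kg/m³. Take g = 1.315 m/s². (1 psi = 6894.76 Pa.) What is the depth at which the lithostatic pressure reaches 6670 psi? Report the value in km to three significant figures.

h = P/(ρg) = 6670 psi / (3340 kg/m³ × 1.315 m/s²) = 4.599×10^7 Pa / 4392.1 Pa/m = 10471 m
= 10.471 km

10.5 km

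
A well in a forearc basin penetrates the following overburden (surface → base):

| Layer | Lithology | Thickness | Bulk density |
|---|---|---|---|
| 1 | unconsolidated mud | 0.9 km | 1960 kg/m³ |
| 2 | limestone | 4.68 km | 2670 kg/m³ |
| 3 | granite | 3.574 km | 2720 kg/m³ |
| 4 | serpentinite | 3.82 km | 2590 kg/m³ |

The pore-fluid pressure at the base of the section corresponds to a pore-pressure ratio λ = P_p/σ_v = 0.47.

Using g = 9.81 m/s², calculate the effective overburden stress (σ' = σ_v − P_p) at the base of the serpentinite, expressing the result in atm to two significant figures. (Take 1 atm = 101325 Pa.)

1700 atm

Overburden (lithostatic) stress σ_v:
unconsolidated mud: 1960 kg/m³ × 9.81 m/s² × 900 m = 1.730×10^7 Pa = 17.30 MPa
limestone: 2670 kg/m³ × 9.81 m/s² × 4680 m = 1.226×10^8 Pa = 122.6 MPa
granite: 2720 kg/m³ × 9.81 m/s² × 3574 m = 9.537×10^7 Pa = 95.37 MPa
serpentinite: 2590 kg/m³ × 9.81 m/s² × 3820 m = 9.706×10^7 Pa = 97.06 MPa
Total = 17.30 + 122.6 + 95.37 + 97.06 = 332.31 MPa
Pore pressure P_p = λ·σ_v = 0.47 × 332.3 MPa = 156.2 MPa
Effective stress σ' = σ_v − P_p = 332.3 − 156.2 = 176.12 MPa = 1738.2 atm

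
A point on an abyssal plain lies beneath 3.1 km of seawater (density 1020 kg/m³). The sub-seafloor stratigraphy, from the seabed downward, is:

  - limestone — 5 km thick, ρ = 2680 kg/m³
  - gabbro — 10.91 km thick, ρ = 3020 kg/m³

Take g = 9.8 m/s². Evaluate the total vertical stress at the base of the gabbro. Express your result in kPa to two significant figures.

seawater: 1020 kg/m³ × 9.8 m/s² × 3100 m = 3.099×10^7 Pa = 30988 kPa
limestone: 2680 kg/m³ × 9.8 m/s² × 5000 m = 1.313×10^8 Pa = 1.313×10^5 kPa
gabbro: 3020 kg/m³ × 9.8 m/s² × 10910 m = 3.229×10^8 Pa = 3.229×10^5 kPa
Total = 30988 + 1.313×10^5 + 3.229×10^5 = 4.8520×10^5 kPa

490000 kPa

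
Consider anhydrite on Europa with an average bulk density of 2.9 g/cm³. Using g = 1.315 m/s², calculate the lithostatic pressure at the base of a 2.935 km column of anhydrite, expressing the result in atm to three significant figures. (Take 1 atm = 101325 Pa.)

anhydrite: 2900 kg/m³ × 1.315 m/s² × 2935 m = 1.119×10^7 Pa = 110.5 atm

110 atm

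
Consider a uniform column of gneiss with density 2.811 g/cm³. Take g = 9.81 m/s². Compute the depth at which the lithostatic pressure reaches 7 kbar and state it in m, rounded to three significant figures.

h = P/(ρg) = 7 kbar / (2811 kg/m³ × 9.81 m/s²) = 7.000×10^8 Pa / 27576 Pa/m = 25384 m

25400 m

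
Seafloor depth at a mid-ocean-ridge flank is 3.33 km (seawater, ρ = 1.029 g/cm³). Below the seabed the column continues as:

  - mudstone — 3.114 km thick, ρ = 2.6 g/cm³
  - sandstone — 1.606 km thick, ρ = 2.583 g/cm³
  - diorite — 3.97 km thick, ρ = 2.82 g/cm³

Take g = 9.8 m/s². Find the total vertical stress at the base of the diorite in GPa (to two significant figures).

0.26 GPa

seawater: 1029 kg/m³ × 9.8 m/s² × 3330 m = 3.358×10^7 Pa = 0.03358 GPa
mudstone: 2600 kg/m³ × 9.8 m/s² × 3114 m = 7.934×10^7 Pa = 0.07934 GPa
sandstone: 2583 kg/m³ × 9.8 m/s² × 1606 m = 4.065×10^7 Pa = 0.04065 GPa
diorite: 2820 kg/m³ × 9.8 m/s² × 3970 m = 1.097×10^8 Pa = 0.1097 GPa
Total = 0.03358 + 0.07934 + 0.04065 + 0.1097 = 0.26329 GPa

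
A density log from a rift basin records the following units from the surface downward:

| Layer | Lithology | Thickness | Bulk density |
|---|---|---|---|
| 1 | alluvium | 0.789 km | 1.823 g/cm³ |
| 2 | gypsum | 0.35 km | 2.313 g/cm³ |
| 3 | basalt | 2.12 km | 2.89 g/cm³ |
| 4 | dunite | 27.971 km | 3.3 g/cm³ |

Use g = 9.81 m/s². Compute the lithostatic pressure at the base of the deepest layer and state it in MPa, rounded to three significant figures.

alluvium: 1823 kg/m³ × 9.81 m/s² × 789 m = 1.411×10^7 Pa = 14.11 MPa
gypsum: 2313 kg/m³ × 9.81 m/s² × 350 m = 7.942×10^6 Pa = 7.942 MPa
basalt: 2890 kg/m³ × 9.81 m/s² × 2120 m = 6.010×10^7 Pa = 60.10 MPa
dunite: 3300 kg/m³ × 9.81 m/s² × 27971 m = 9.055×10^8 Pa = 905.5 MPa
Total = 14.11 + 7.942 + 60.10 + 905.5 = 987.66 MPa

988 MPa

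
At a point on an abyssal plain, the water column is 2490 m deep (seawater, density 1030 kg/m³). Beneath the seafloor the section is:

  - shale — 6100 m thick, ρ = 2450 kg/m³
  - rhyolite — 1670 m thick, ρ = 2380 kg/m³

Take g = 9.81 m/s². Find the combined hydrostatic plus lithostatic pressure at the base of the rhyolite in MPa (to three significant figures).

211 MPa

seawater: 1030 kg/m³ × 9.81 m/s² × 2490 m = 2.516×10^7 Pa = 25.16 MPa
shale: 2450 kg/m³ × 9.81 m/s² × 6100 m = 1.466×10^8 Pa = 146.6 MPa
rhyolite: 2380 kg/m³ × 9.81 m/s² × 1670 m = 3.899×10^7 Pa = 38.99 MPa
Total = 25.16 + 146.6 + 38.99 = 210.76 MPa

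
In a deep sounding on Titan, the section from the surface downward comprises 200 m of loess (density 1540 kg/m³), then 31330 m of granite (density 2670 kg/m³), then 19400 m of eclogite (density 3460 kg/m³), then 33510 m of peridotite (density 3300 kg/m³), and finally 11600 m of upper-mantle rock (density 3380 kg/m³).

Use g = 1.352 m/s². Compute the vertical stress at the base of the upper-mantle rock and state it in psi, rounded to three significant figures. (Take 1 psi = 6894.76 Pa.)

loess: 1540 kg/m³ × 1.352 m/s² × 200 m = 4.164×10^5 Pa = 60.40 psi
granite: 2670 kg/m³ × 1.352 m/s² × 31330 m = 1.131×10^8 Pa = 16403 psi
eclogite: 3460 kg/m³ × 1.352 m/s² × 19400 m = 9.075×10^7 Pa = 13162 psi
peridotite: 3300 kg/m³ × 1.352 m/s² × 33510 m = 1.495×10^8 Pa = 21684 psi
upper-mantle rock: 3380 kg/m³ × 1.352 m/s² × 11600 m = 5.301×10^7 Pa = 7688 psi
Total = 60.40 + 16403 + 13162 + 21684 + 7688 = 58999 psi

59000 psi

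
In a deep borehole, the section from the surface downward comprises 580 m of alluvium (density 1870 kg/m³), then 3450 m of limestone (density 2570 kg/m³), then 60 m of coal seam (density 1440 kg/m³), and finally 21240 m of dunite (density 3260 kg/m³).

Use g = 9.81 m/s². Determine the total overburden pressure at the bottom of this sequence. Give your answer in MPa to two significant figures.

alluvium: 1870 kg/m³ × 9.81 m/s² × 580 m = 1.064×10^7 Pa = 10.64 MPa
limestone: 2570 kg/m³ × 9.81 m/s² × 3450 m = 8.698×10^7 Pa = 86.98 MPa
coal seam: 1440 kg/m³ × 9.81 m/s² × 60 m = 8.476×10^5 Pa = 0.8476 MPa
dunite: 3260 kg/m³ × 9.81 m/s² × 21240 m = 6.793×10^8 Pa = 679.3 MPa
Total = 10.64 + 86.98 + 0.8476 + 679.3 = 777.74 MPa

780 MPa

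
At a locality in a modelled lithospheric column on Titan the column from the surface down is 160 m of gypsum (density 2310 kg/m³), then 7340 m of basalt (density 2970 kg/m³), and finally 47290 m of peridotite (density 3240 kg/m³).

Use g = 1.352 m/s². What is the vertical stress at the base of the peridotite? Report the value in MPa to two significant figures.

gypsum: 2310 kg/m³ × 1.352 m/s² × 160 m = 4.997×10^5 Pa = 0.4997 MPa
basalt: 2970 kg/m³ × 1.352 m/s² × 7340 m = 2.947×10^7 Pa = 29.47 MPa
peridotite: 3240 kg/m³ × 1.352 m/s² × 47290 m = 2.072×10^8 Pa = 207.2 MPa
Total = 0.4997 + 29.47 + 207.2 = 237.13 MPa

240 MPa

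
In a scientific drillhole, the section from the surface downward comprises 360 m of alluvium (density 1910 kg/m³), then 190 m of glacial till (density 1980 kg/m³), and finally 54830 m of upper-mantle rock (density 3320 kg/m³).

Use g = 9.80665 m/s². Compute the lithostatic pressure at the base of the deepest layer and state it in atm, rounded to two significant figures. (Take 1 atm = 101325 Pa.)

alluvium: 1910 kg/m³ × 9.80665 m/s² × 360 m = 6.743×10^6 Pa = 66.55 atm
glacial till: 1980 kg/m³ × 9.80665 m/s² × 190 m = 3.689×10^6 Pa = 36.41 atm
upper-mantle rock: 3320 kg/m³ × 9.80665 m/s² × 54830 m = 1.785×10^9 Pa = 17618 atm
Total = 66.55 + 36.41 + 17618 = 17721 atm

18000 atm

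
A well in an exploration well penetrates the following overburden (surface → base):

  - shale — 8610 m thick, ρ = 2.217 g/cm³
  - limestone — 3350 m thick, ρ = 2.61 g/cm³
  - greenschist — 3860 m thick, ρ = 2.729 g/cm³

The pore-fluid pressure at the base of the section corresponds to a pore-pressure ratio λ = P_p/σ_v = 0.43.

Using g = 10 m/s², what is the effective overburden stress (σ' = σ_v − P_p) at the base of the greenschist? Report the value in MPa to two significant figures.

220 MPa

Overburden (lithostatic) stress σ_v:
shale: 2217 kg/m³ × 10 m/s² × 8610 m = 1.909×10^8 Pa = 190.9 MPa
limestone: 2610 kg/m³ × 10 m/s² × 3350 m = 8.743×10^7 Pa = 87.44 MPa
greenschist: 2729 kg/m³ × 10 m/s² × 3860 m = 1.053×10^8 Pa = 105.3 MPa
Total = 190.9 + 87.44 + 105.3 = 383.66 MPa
Pore pressure P_p = λ·σ_v = 0.43 × 383.7 MPa = 165.0 MPa
Effective stress σ' = σ_v − P_p = 383.7 − 165.0 = 218.69 MPa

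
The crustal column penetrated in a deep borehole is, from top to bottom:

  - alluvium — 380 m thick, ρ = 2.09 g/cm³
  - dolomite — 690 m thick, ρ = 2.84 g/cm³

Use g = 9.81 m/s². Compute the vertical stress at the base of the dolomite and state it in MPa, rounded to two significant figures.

27 MPa

alluvium: 2090 kg/m³ × 9.81 m/s² × 380 m = 7.791×10^6 Pa = 7.791 MPa
dolomite: 2840 kg/m³ × 9.81 m/s² × 690 m = 1.922×10^7 Pa = 19.22 MPa
Total = 7.791 + 19.22 = 27.015 MPa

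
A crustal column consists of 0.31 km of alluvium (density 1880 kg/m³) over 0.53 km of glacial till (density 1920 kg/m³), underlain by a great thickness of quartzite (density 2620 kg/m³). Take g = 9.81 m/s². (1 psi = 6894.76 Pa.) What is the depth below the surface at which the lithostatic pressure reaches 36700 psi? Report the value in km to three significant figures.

10.1 km

Pressure at base of upper layers: 1880×9.81×310 + 1920×9.81×530 = 1.570×10^7 Pa = 2277 psi
Remaining pressure to be supplied by quartzite: 2.530×10^8 − 1.570×10^7 = 2.373×10^8 Pa
Additional depth in quartzite = 2.373×10^8 Pa / (2620 kg/m³ × 9.81 m/s²) = 9234.1 m
Total depth = 840 m + 9234.1 m = 10074 m
= 10.074 km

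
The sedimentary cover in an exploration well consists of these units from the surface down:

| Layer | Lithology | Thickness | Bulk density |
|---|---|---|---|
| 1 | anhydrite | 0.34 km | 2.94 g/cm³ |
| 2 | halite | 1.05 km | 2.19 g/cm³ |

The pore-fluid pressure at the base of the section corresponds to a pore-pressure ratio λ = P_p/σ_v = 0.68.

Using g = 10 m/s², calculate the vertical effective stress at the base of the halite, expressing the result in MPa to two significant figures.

11 MPa

Overburden (lithostatic) stress σ_v:
anhydrite: 2940 kg/m³ × 10 m/s² × 340 m = 9.996×10^6 Pa = 9.996 MPa
halite: 2190 kg/m³ × 10 m/s² × 1050 m = 2.300×10^7 Pa = 23.00 MPa
Total = 9.996 + 23.00 = 32.991 MPa
Pore pressure P_p = λ·σ_v = 0.68 × 32.99 MPa = 22.43 MPa
Effective stress σ' = σ_v − P_p = 32.99 − 22.43 = 10.557 MPa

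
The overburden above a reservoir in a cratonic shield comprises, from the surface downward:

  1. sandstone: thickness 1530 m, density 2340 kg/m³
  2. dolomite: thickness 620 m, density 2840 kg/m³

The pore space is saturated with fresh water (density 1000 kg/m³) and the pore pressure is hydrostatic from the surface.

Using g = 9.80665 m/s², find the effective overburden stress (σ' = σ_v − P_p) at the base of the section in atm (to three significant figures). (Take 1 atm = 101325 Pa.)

309 atm

Overburden (lithostatic) stress σ_v:
sandstone: 2340 kg/m³ × 9.80665 m/s² × 1530 m = 3.511×10^7 Pa = 35.11 MPa
dolomite: 2840 kg/m³ × 9.80665 m/s² × 620 m = 1.727×10^7 Pa = 17.27 MPa
Total = 35.11 + 17.27 = 52.377 MPa
Pore pressure P_p = 1000 kg/m³ × 9.80665 m/s² × 2150 m = 2.108×10^7 Pa = 21.08 MPa
Effective stress σ' = σ_v − P_p = 52.38 − 21.08 = 31.293 MPa = 308.84 atm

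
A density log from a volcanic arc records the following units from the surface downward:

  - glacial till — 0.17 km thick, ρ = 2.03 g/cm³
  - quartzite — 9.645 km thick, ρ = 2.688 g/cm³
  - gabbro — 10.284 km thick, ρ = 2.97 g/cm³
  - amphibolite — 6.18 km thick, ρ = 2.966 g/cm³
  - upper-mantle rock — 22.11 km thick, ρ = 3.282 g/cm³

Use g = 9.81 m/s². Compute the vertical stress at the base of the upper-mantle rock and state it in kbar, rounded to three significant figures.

glacial till: 2030 kg/m³ × 9.81 m/s² × 170 m = 3.385×10^6 Pa = 0.03385 kbar
quartzite: 2688 kg/m³ × 9.81 m/s² × 9645 m = 2.543×10^8 Pa = 2.543 kbar
gabbro: 2970 kg/m³ × 9.81 m/s² × 10284 m = 2.996×10^8 Pa = 2.996 kbar
amphibolite: 2966 kg/m³ × 9.81 m/s² × 6180 m = 1.798×10^8 Pa = 1.798 kbar
upper-mantle rock: 3282 kg/m³ × 9.81 m/s² × 22110 m = 7.119×10^8 Pa = 7.119 kbar
Total = 0.03385 + 2.543 + 2.996 + 1.798 + 7.119 = 14.490 kbar

14.5 kbar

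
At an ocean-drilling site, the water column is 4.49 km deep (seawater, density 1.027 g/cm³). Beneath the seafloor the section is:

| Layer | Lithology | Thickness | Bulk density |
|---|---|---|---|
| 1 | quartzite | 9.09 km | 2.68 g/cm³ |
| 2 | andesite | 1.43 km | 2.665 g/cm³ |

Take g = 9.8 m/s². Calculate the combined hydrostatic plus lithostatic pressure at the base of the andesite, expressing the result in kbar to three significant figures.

3.21 kbar

seawater: 1027 kg/m³ × 9.8 m/s² × 4490 m = 4.519×10^7 Pa = 0.4519 kbar
quartzite: 2680 kg/m³ × 9.8 m/s² × 9090 m = 2.387×10^8 Pa = 2.387 kbar
andesite: 2665 kg/m³ × 9.8 m/s² × 1430 m = 3.735×10^7 Pa = 0.3735 kbar
Total = 0.4519 + 2.387 + 0.3735 = 3.2128 kbar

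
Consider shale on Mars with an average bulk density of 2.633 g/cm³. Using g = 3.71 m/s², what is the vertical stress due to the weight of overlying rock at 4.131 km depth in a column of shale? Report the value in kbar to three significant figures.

shale: 2633 kg/m³ × 3.71 m/s² × 4131 m = 4.035×10^7 Pa = 0.4035 kbar

0.404 kbar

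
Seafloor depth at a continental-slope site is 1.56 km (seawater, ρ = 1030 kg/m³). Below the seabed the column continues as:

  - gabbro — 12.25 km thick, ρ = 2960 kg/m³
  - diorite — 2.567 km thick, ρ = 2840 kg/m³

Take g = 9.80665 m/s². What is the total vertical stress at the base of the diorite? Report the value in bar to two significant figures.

seawater: 1030 kg/m³ × 9.80665 m/s² × 1560 m = 1.576×10^7 Pa = 157.6 bar
gabbro: 2960 kg/m³ × 9.80665 m/s² × 12250 m = 3.556×10^8 Pa = 3556 bar
diorite: 2840 kg/m³ × 9.80665 m/s² × 2567 m = 7.149×10^7 Pa = 714.9 bar
Total = 157.6 + 3556 + 714.9 = 4428.4 bar

4400 bar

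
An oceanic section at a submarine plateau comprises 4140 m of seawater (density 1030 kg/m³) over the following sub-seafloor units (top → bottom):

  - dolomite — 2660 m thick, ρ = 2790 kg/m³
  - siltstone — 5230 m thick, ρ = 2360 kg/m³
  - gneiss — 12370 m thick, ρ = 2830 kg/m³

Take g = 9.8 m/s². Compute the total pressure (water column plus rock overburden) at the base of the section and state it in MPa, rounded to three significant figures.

579 MPa

seawater: 1030 kg/m³ × 9.8 m/s² × 4140 m = 4.179×10^7 Pa = 41.79 MPa
dolomite: 2790 kg/m³ × 9.8 m/s² × 2660 m = 7.273×10^7 Pa = 72.73 MPa
siltstone: 2360 kg/m³ × 9.8 m/s² × 5230 m = 1.210×10^8 Pa = 121.0 MPa
gneiss: 2830 kg/m³ × 9.8 m/s² × 12370 m = 3.431×10^8 Pa = 343.1 MPa
Total = 41.79 + 72.73 + 121.0 + 343.1 = 578.55 MPa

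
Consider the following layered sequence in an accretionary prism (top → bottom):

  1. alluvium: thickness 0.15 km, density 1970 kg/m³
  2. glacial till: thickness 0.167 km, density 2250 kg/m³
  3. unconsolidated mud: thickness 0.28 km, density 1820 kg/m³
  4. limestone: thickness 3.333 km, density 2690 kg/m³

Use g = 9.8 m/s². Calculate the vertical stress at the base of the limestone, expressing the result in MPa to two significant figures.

99 MPa

alluvium: 1970 kg/m³ × 9.8 m/s² × 150 m = 2.896×10^6 Pa = 2.896 MPa
glacial till: 2250 kg/m³ × 9.8 m/s² × 167 m = 3.682×10^6 Pa = 3.682 MPa
unconsolidated mud: 1820 kg/m³ × 9.8 m/s² × 280 m = 4.994×10^6 Pa = 4.994 MPa
limestone: 2690 kg/m³ × 9.8 m/s² × 3333 m = 8.786×10^7 Pa = 87.86 MPa
Total = 2.896 + 3.682 + 4.994 + 87.86 = 99.437 MPa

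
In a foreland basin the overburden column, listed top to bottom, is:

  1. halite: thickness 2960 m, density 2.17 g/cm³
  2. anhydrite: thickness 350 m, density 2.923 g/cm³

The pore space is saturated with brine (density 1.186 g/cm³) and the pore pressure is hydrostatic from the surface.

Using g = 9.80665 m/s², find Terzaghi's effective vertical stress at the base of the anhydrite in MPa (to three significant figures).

34.5 MPa

Overburden (lithostatic) stress σ_v:
halite: 2170 kg/m³ × 9.80665 m/s² × 2960 m = 6.299×10^7 Pa = 62.99 MPa
anhydrite: 2923 kg/m³ × 9.80665 m/s² × 350 m = 1.003×10^7 Pa = 10.03 MPa
Total = 62.99 + 10.03 = 73.023 MPa
Pore pressure P_p = 1186 kg/m³ × 9.80665 m/s² × 3310 m = 3.850×10^7 Pa = 38.50 MPa
Effective stress σ' = σ_v − P_p = 73.02 − 38.50 = 34.525 MPa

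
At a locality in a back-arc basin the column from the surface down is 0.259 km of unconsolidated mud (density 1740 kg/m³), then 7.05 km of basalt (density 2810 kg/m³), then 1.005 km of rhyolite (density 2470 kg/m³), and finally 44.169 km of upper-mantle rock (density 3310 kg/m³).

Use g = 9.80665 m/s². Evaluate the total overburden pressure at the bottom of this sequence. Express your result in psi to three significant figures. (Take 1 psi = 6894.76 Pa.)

unconsolidated mud: 1740 kg/m³ × 9.80665 m/s² × 259 m = 4.419×10^6 Pa = 641.0 psi
basalt: 2810 kg/m³ × 9.80665 m/s² × 7050 m = 1.943×10^8 Pa = 28177 psi
rhyolite: 2470 kg/m³ × 9.80665 m/s² × 1005 m = 2.434×10^7 Pa = 3531 psi
upper-mantle rock: 3310 kg/m³ × 9.80665 m/s² × 44169 m = 1.434×10^9 Pa = 2.079×10^5 psi
Total = 641.0 + 28177 + 3531 + 2.079×10^5 = 2.4029×10^5 psi

240000 psi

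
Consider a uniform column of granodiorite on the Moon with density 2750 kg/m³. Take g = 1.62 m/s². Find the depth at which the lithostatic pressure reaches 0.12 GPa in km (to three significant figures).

26.9 km

h = P/(ρg) = 0.12 GPa / (2750 kg/m³ × 1.62 m/s²) = 1.200×10^8 Pa / 4455.0 Pa/m = 26936 m
= 26.936 km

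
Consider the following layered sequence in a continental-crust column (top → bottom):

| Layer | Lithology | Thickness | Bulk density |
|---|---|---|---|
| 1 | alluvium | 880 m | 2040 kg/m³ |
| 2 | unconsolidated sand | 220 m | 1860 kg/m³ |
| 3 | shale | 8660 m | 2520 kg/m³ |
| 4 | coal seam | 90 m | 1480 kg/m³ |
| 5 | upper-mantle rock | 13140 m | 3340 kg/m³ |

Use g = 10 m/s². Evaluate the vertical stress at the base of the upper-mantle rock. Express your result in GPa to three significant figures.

alluvium: 2040 kg/m³ × 10 m/s² × 880 m = 1.795×10^7 Pa = 0.01795 GPa
unconsolidated sand: 1860 kg/m³ × 10 m/s² × 220 m = 4.092×10^6 Pa = 4.092×10^-3 GPa
shale: 2520 kg/m³ × 10 m/s² × 8660 m = 2.182×10^8 Pa = 0.2182 GPa
coal seam: 1480 kg/m³ × 10 m/s² × 90 m = 1.332×10^6 Pa = 1.332×10^-3 GPa
upper-mantle rock: 3340 kg/m³ × 10 m/s² × 13140 m = 4.389×10^8 Pa = 0.4389 GPa
Total = 0.01795 + 4.092×10^-3 + 0.2182 + 1.332×10^-3 + 0.4389 = 0.68048 GPa

0.680 GPa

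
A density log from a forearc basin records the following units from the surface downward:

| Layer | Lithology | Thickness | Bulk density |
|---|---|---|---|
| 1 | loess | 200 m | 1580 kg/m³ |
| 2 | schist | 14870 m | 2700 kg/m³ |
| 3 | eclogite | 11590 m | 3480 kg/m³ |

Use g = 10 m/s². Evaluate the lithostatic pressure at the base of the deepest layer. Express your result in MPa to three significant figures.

808 MPa

loess: 1580 kg/m³ × 10 m/s² × 200 m = 3.160×10^6 Pa = 3.160 MPa
schist: 2700 kg/m³ × 10 m/s² × 14870 m = 4.015×10^8 Pa = 401.5 MPa
eclogite: 3480 kg/m³ × 10 m/s² × 11590 m = 4.033×10^8 Pa = 403.3 MPa
Total = 3.160 + 401.5 + 403.3 = 807.98 MPa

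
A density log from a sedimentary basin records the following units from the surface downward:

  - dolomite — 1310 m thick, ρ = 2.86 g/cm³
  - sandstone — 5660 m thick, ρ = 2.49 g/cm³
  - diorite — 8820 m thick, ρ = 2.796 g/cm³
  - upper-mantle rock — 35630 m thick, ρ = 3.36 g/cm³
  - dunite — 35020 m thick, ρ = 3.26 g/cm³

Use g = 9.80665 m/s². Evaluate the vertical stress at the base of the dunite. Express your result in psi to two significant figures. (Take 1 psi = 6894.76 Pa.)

390000 psi

dolomite: 2860 kg/m³ × 9.80665 m/s² × 1310 m = 3.674×10^7 Pa = 5329 psi
sandstone: 2490 kg/m³ × 9.80665 m/s² × 5660 m = 1.382×10^8 Pa = 20046 psi
diorite: 2796 kg/m³ × 9.80665 m/s² × 8820 m = 2.418×10^8 Pa = 35076 psi
upper-mantle rock: 3360 kg/m³ × 9.80665 m/s² × 35630 m = 1.174×10^9 Pa = 1.703×10^5 psi
dunite: 3260 kg/m³ × 9.80665 m/s² × 35020 m = 1.120×10^9 Pa = 1.624×10^5 psi
Total = 5329 + 20046 + 35076 + 1.703×10^5 + 1.624×10^5 = 3.9311×10^5 psi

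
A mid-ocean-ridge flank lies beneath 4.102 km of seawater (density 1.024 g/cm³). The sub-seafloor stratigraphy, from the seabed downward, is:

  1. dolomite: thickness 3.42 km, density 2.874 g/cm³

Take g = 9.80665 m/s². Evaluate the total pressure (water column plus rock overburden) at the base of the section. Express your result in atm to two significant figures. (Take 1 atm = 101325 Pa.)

1400 atm

seawater: 1024 kg/m³ × 9.80665 m/s² × 4102 m = 4.119×10^7 Pa = 406.5 atm
dolomite: 2874 kg/m³ × 9.80665 m/s² × 3420 m = 9.639×10^7 Pa = 951.3 atm
Total = 406.5 + 951.3 = 1357.8 atm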